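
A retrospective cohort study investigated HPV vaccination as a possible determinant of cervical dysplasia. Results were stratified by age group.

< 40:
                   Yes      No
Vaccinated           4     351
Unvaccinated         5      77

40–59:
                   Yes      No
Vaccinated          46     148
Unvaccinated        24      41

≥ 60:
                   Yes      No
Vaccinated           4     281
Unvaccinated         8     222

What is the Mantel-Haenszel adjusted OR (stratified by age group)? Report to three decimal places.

0.440

OR_MH = Σ(aᵢdᵢ/nᵢ) / Σ(bᵢcᵢ/nᵢ), where nᵢ is the stratum total.
Stratum 1 (< 40): n = 437; a·d/n = 4·77/437 = 0.7048; b·c/n = 351·5/437 = 4.0160
Stratum 2 (40–59): n = 259; a·d/n = 46·41/259 = 7.2819; b·c/n = 148·24/259 = 13.7143
Stratum 3 (≥ 60): n = 515; a·d/n = 4·222/515 = 1.7243; b·c/n = 281·8/515 = 4.3650
OR_MH = (0.7048 + 7.2819 + 1.7243) / (4.0160 + 13.7143 + 4.3650) = 9.7109 / 22.0954 = 0.43950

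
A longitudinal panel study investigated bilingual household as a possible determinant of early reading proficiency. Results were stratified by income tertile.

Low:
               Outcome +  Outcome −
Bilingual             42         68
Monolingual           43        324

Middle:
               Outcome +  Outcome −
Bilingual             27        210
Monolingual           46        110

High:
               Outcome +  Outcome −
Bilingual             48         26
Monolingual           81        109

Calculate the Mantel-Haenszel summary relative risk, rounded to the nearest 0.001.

RR_MH = Σ(aᵢ·n₀ᵢ/nᵢ) / Σ(cᵢ·n₁ᵢ/nᵢ), with n₁ᵢ = aᵢ+bᵢ (exposed), n₀ᵢ = cᵢ+dᵢ (unexposed), nᵢ = n₁ᵢ+n₀ᵢ.
Stratum 1 (Low): n₁ = 110, n₀ = 367, n = 477; a·n₀/n = 42·367/477 = 32.3145; c·n₁/n = 43·110/477 = 9.9161
Stratum 2 (Middle): n₁ = 237, n₀ = 156, n = 393; a·n₀/n = 27·156/393 = 10.7176; c·n₁/n = 46·237/393 = 27.7405
Stratum 3 (High): n₁ = 74, n₀ = 190, n = 264; a·n₀/n = 48·190/264 = 34.5455; c·n₁/n = 81·74/264 = 22.7045
RR_MH = (32.3145 + 10.7176 + 34.5455) / (9.9161 + 27.7405 + 22.7045) = 77.5775 / 60.3611 = 1.28522

1.285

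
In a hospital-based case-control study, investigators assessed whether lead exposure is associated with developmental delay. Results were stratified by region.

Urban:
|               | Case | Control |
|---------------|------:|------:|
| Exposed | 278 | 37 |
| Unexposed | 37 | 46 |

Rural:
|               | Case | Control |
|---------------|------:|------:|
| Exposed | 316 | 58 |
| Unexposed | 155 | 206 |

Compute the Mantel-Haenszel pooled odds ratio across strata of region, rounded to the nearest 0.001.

OR_MH = Σ(aᵢdᵢ/nᵢ) / Σ(bᵢcᵢ/nᵢ), where nᵢ is the stratum total.
Stratum 1 (Urban): n = 398; a·d/n = 278·46/398 = 32.1307; b·c/n = 37·37/398 = 3.4397
Stratum 2 (Rural): n = 735; a·d/n = 316·206/735 = 88.5660; b·c/n = 58·155/735 = 12.2313
OR_MH = (32.1307 + 88.5660) / (3.4397 + 12.2313) = 120.6966 / 15.6710 = 7.70191

7.702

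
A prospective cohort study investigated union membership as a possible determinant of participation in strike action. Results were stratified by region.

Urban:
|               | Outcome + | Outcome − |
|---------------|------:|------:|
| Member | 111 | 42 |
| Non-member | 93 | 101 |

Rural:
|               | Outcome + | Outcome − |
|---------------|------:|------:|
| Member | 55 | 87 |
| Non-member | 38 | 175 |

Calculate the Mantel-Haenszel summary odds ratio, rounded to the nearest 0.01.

OR_MH = Σ(aᵢdᵢ/nᵢ) / Σ(bᵢcᵢ/nᵢ), where nᵢ is the stratum total.
Stratum 1 (Urban): n = 347; a·d/n = 111·101/347 = 32.3084; b·c/n = 42·93/347 = 11.2565
Stratum 2 (Rural): n = 355; a·d/n = 55·175/355 = 27.1127; b·c/n = 87·38/355 = 9.3127
OR_MH = (32.3084 + 27.1127) / (11.2565 + 9.3127) = 59.4210 / 20.5692 = 2.88884

2.89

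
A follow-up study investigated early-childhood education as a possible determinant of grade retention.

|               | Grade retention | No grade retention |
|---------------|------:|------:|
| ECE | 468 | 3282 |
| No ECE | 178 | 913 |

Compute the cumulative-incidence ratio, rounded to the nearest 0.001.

0.765

Cells: a = 468, b = 3282, c = 178, d = 913.
Risk in exposed = 468/3750 = 0.12480; risk in unexposed = 178/1091 = 0.16315.
RR = 0.12480 / 0.16315 = 0.76493
The risk is 24% lower among the exposed than among the unexposed.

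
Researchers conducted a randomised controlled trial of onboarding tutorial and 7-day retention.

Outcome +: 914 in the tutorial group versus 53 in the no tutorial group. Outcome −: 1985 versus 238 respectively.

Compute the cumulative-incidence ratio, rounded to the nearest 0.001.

1.731

From the description: a = 914, b = 1985, c = 53, d = 238.
Risk in exposed = 914/2899 = 0.31528; risk in unexposed = 53/291 = 0.18213.
RR = 0.31528 / 0.18213 = 1.73107
The risk among the exposed is 1.73 times that among the unexposed.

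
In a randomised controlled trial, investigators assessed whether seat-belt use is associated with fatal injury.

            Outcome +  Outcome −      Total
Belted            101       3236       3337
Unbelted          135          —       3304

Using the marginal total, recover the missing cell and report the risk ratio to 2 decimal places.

0.74

The missing cell is in the unexposed row: 3304 − 135 = 3169.
So a = 101, b = 3236, c = 135, d = 3169.
RR = [a/(a+b)] / [c/(c+d)] = (101/3337) / (135/3304) = 0.03027/0.04086 = 0.74075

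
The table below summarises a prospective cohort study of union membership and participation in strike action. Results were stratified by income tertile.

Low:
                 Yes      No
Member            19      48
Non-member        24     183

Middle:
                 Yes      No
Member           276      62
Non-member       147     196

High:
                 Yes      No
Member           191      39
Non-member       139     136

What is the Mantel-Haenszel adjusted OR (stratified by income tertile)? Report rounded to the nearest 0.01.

OR_MH = Σ(aᵢdᵢ/nᵢ) / Σ(bᵢcᵢ/nᵢ), where nᵢ is the stratum total.
Stratum 1 (Low): n = 274; a·d/n = 19·183/274 = 12.6898; b·c/n = 48·24/274 = 4.2044
Stratum 2 (Middle): n = 681; a·d/n = 276·196/681 = 79.4361; b·c/n = 62·147/681 = 13.3833
Stratum 3 (High): n = 505; a·d/n = 191·136/505 = 51.4376; b·c/n = 39·139/505 = 10.7347
OR_MH = (12.6898 + 79.4361 + 51.4376) / (4.2044 + 13.3833 + 10.7347) = 143.5635 / 28.3223 = 5.06892

5.07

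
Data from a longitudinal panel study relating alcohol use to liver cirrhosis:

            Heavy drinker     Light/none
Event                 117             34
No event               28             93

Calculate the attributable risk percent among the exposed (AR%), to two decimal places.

Reading the table with exposure as columns: a = 117 (Heavy drinker, case), b = 28 (Heavy drinker, non-case), c = 34 (Light/none, case), d = 93.
Risk in exposed = 117/145 = 0.80690; risk in unexposed = 34/127 = 0.26772.
RR = 0.80690/0.26772 = 3.01400
AR% = (RR − 1)/RR × 100 = (3.01400 − 1)/3.01400 × 100 = 66.8215%

66.82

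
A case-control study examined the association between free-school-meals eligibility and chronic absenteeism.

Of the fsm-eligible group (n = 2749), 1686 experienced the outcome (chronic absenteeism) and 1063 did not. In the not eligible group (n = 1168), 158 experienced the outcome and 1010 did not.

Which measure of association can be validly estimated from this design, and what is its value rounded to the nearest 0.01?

10.14

From the description: a = 1686, b = 1063, c = 158, d = 1010.
This is a case-control study: participants were sampled on outcome status, so risks in the source population cannot be estimated directly — relative risk is not valid here. The odds ratio is the appropriate measure.
OR = (a·d)/(b·c) = (1686 × 1010) / (1063 × 158) = 1702860 / 167954 = 10.13885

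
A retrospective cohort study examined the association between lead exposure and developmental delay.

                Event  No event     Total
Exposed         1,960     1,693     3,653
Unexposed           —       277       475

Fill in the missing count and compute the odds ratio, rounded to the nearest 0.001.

The missing cell is in the unexposed row: 475 − 277 = 198.
So a = 1960, b = 1693, c = 198, d = 277.
OR = (a·d)/(b·c) = (1960 × 277) / (1693 × 198) = 542920 / 335214 = 1.61962

1.620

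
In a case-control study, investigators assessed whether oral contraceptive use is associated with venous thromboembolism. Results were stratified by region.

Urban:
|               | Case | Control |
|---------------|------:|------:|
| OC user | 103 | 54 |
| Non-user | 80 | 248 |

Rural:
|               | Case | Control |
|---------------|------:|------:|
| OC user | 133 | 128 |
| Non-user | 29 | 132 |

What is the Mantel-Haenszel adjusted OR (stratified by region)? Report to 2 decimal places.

OR_MH = Σ(aᵢdᵢ/nᵢ) / Σ(bᵢcᵢ/nᵢ), where nᵢ is the stratum total.
Stratum 1 (Urban): n = 485; a·d/n = 103·248/485 = 52.6680; b·c/n = 54·80/485 = 8.9072
Stratum 2 (Rural): n = 422; a·d/n = 133·132/422 = 41.6019; b·c/n = 128·29/422 = 8.7962
OR_MH = (52.6680 + 41.6019) / (8.9072 + 8.7962) = 94.2699 / 17.7034 = 5.32495

5.32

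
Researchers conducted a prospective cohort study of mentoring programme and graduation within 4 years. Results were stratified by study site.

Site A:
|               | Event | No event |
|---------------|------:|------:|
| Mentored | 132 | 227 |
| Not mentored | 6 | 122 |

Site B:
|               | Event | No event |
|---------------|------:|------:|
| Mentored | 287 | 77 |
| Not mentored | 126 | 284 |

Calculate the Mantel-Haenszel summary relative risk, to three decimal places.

RR_MH = Σ(aᵢ·n₀ᵢ/nᵢ) / Σ(cᵢ·n₁ᵢ/nᵢ), with n₁ᵢ = aᵢ+bᵢ (exposed), n₀ᵢ = cᵢ+dᵢ (unexposed), nᵢ = n₁ᵢ+n₀ᵢ.
Stratum 1 (Site A): n₁ = 359, n₀ = 128, n = 487; a·n₀/n = 132·128/487 = 34.6940; c·n₁/n = 6·359/487 = 4.4230
Stratum 2 (Site B): n₁ = 364, n₀ = 410, n = 774; a·n₀/n = 287·410/774 = 152.0284; c·n₁/n = 126·364/774 = 59.2558
RR_MH = (34.6940 + 152.0284) / (4.4230 + 59.2558) = 186.7225 / 63.6788 = 2.93225

2.932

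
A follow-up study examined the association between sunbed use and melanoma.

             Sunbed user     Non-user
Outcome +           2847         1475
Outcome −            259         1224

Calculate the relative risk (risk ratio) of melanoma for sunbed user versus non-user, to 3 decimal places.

1.677

Reading the table with exposure as columns: a = 2847 (Sunbed user, case), b = 259 (Sunbed user, non-case), c = 1475 (Non-user, case), d = 1224.
Risk in exposed = 2847/3106 = 0.91661; risk in unexposed = 1475/2699 = 0.54650.
RR = 0.91661 / 0.54650 = 1.67725
The risk among the exposed is 1.68 times that among the unexposed.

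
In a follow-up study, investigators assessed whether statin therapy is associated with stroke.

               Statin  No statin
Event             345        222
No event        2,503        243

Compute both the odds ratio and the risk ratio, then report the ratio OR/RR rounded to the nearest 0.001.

0.595

Reading the table with exposure as columns: a = 345 (Statin, case), b = 2503 (Statin, non-case), c = 222 (No statin, case), d = 243.
OR = (345·243)/(2503·222) = 83835/555666 = 0.15087
Risk in exposed = 345/2848 = 0.12114; risk in unexposed = 222/465 = 0.47742; RR = 0.25373
OR/RR = 0.15087 / 0.25373 = 0.59461
The outcome is not rare, so the OR lies further from 1 than the RR.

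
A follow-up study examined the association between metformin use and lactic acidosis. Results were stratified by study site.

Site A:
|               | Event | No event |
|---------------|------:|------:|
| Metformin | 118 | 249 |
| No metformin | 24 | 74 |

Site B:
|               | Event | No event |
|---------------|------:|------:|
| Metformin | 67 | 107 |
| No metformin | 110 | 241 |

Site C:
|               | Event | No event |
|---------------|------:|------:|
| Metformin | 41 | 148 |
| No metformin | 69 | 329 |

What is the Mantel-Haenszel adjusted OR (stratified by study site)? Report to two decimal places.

OR_MH = Σ(aᵢdᵢ/nᵢ) / Σ(bᵢcᵢ/nᵢ), where nᵢ is the stratum total.
Stratum 1 (Site A): n = 465; a·d/n = 118·74/465 = 18.7785; b·c/n = 249·24/465 = 12.8516
Stratum 2 (Site B): n = 525; a·d/n = 67·241/525 = 30.7562; b·c/n = 107·110/525 = 22.4190
Stratum 3 (Site C): n = 587; a·d/n = 41·329/587 = 22.9796; b·c/n = 148·69/587 = 17.3969
OR_MH = (18.7785 + 30.7562 + 22.9796) / (12.8516 + 22.4190 + 17.3969) = 72.5142 / 52.6676 = 1.37683

1.38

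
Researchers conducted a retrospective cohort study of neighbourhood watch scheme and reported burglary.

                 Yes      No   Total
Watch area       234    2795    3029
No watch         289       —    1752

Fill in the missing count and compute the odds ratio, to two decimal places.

0.42

The missing cell is in the unexposed row: 1752 − 289 = 1463.
So a = 234, b = 2795, c = 289, d = 1463.
OR = (a·d)/(b·c) = (234 × 1463) / (2795 × 289) = 342342 / 807755 = 0.42382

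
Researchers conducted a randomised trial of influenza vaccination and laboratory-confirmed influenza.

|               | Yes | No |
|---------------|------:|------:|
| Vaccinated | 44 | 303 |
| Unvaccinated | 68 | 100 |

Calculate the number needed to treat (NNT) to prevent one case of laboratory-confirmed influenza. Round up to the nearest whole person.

4

Risk in treated group = 44/347 = 0.12680; risk in control = 68/168 = 0.40476.
Absolute risk reduction = 0.40476 − 0.12680 = 0.27796
NNT = 1 / ARR = 1 / 0.27796 = 3.598 → round up → 4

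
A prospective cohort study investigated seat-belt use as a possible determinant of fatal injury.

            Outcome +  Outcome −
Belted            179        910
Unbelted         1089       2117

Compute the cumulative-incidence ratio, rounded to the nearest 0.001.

0.484

Cells: a = 179, b = 910, c = 1089, d = 2117.
Risk in exposed = 179/1089 = 0.16437; risk in unexposed = 1089/3206 = 0.33968.
RR = 0.16437 / 0.33968 = 0.48391
The risk is 52% lower among the exposed than among the unexposed.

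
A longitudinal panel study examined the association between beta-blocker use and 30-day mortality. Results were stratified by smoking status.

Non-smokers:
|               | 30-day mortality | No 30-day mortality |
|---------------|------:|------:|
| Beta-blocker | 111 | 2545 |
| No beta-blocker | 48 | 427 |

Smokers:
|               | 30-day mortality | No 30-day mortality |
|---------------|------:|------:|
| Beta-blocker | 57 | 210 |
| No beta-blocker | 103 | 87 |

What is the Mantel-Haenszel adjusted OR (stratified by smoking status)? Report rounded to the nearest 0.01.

0.30

OR_MH = Σ(aᵢdᵢ/nᵢ) / Σ(bᵢcᵢ/nᵢ), where nᵢ is the stratum total.
Stratum 1 (Non-smokers): n = 3131; a·d/n = 111·427/3131 = 15.1380; b·c/n = 2545·48/3131 = 39.0163
Stratum 2 (Smokers): n = 457; a·d/n = 57·87/457 = 10.8512; b·c/n = 210·103/457 = 47.3304
OR_MH = (15.1380 + 10.8512) / (39.0163 + 47.3304) = 25.9892 / 86.3467 = 0.30099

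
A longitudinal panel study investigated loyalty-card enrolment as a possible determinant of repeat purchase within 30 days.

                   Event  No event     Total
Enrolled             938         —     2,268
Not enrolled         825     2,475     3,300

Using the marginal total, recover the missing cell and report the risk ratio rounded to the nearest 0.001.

1.654

The missing cell is in the exposed row: 2268 − 938 = 1330.
So a = 938, b = 1330, c = 825, d = 2475.
RR = [a/(a+b)] / [c/(c+d)] = (938/2268) / (825/3300) = 0.41358/0.25000 = 1.65432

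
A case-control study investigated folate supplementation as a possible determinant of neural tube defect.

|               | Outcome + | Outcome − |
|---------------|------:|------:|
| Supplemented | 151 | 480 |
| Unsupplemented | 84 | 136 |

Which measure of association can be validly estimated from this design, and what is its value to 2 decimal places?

Cells: a = 151, b = 480, c = 84, d = 136.
This is a case-control study: participants were sampled on outcome status, so risks in the source population cannot be estimated directly — relative risk is not valid here. The odds ratio is the appropriate measure.
OR = (a·d)/(b·c) = (151 × 136) / (480 × 84) = 20536 / 40320 = 0.50933

0.51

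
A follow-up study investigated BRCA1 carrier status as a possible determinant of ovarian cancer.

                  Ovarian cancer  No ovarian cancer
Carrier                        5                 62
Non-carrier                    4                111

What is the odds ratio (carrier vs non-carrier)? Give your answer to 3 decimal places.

Cells: a = 5, b = 62, c = 4, d = 111.
OR = (a·d)/(b·c) = (5 × 111) / (62 × 4) = 555 / 248 = 2.23790
The odds of ovarian cancer are about 2.24 times as high in the carrier group.

2.238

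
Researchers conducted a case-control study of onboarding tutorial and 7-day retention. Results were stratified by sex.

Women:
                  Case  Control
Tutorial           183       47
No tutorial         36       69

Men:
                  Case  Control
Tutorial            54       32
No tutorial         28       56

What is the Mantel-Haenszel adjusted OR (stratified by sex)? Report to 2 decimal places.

OR_MH = Σ(aᵢdᵢ/nᵢ) / Σ(bᵢcᵢ/nᵢ), where nᵢ is the stratum total.
Stratum 1 (Women): n = 335; a·d/n = 183·69/335 = 37.6925; b·c/n = 47·36/335 = 5.0507
Stratum 2 (Men): n = 170; a·d/n = 54·56/170 = 17.7882; b·c/n = 32·28/170 = 5.2706
OR_MH = (37.6925 + 17.7882) / (5.0507 + 5.2706) = 55.4808 / 10.3213 = 5.37535

5.38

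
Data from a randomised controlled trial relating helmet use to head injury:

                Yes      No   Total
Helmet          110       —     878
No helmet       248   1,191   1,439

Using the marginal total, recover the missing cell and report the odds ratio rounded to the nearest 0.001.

0.688

The missing cell is in the exposed row: 878 − 110 = 768.
So a = 110, b = 768, c = 248, d = 1191.
OR = (a·d)/(b·c) = (110 × 1191) / (768 × 248) = 131010 / 190464 = 0.68785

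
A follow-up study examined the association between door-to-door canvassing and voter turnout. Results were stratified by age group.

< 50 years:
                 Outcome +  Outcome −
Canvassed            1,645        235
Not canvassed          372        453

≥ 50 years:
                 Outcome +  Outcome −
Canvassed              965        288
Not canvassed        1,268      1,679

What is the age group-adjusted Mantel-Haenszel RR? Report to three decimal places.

RR_MH = Σ(aᵢ·n₀ᵢ/nᵢ) / Σ(cᵢ·n₁ᵢ/nᵢ), with n₁ᵢ = aᵢ+bᵢ (exposed), n₀ᵢ = cᵢ+dᵢ (unexposed), nᵢ = n₁ᵢ+n₀ᵢ.
Stratum 1 (< 50 years): n₁ = 1880, n₀ = 825, n = 2705; a·n₀/n = 1645·825/2705 = 501.7098; c·n₁/n = 372·1880/2705 = 258.5434
Stratum 2 (≥ 50 years): n₁ = 1253, n₀ = 2947, n = 4200; a·n₀/n = 965·2947/4200 = 677.1083; c·n₁/n = 1268·1253/4200 = 378.2867
RR_MH = (501.7098 + 677.1083) / (258.5434 + 378.2867) = 1178.8181 / 636.8301 = 1.85107

1.851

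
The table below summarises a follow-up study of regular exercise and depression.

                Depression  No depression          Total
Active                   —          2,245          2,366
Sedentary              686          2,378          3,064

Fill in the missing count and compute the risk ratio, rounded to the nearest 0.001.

The missing cell is in the exposed row: 2366 − 2245 = 121.
So a = 121, b = 2245, c = 686, d = 2378.
RR = [a/(a+b)] / [c/(c+d)] = (121/2366) / (686/3064) = 0.05114/0.22389 = 0.22842

0.228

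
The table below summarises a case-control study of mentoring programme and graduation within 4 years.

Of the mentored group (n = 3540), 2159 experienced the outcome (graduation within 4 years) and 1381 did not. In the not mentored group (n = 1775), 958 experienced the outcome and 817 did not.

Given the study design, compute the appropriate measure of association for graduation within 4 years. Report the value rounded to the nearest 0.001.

1.333

From the description: a = 2159, b = 1381, c = 958, d = 817.
This is a case-control study: participants were sampled on outcome status, so risks in the source population cannot be estimated directly — relative risk is not valid here. The odds ratio is the appropriate measure.
OR = (a·d)/(b·c) = (2159 × 817) / (1381 × 958) = 1763903 / 1322998 = 1.33326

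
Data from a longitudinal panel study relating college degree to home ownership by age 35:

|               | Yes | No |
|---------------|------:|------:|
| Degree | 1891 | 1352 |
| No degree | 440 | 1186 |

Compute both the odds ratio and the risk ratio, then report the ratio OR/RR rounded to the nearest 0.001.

Cells: a = 1891, b = 1352, c = 440, d = 1186.
OR = (1891·1186)/(1352·440) = 2242726/594880 = 3.77005
Risk in exposed = 1891/3243 = 0.58310; risk in unexposed = 440/1626 = 0.27060; RR = 2.15483
OR/RR = 3.77005 / 2.15483 = 1.74958
The outcome is not rare, so the OR lies further from 1 than the RR.

1.750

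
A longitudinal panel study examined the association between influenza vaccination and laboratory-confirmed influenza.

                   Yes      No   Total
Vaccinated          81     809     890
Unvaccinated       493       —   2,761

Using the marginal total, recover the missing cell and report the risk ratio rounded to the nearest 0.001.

The missing cell is in the unexposed row: 2761 − 493 = 2268.
So a = 81, b = 809, c = 493, d = 2268.
RR = [a/(a+b)] / [c/(c+d)] = (81/890) / (493/2761) = 0.09101/0.17856 = 0.50970

0.510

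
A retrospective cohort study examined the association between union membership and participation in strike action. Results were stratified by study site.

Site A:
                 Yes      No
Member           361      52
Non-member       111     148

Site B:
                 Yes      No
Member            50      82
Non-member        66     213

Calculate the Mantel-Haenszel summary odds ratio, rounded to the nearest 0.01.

4.85

OR_MH = Σ(aᵢdᵢ/nᵢ) / Σ(bᵢcᵢ/nᵢ), where nᵢ is the stratum total.
Stratum 1 (Site A): n = 672; a·d/n = 361·148/672 = 79.5060; b·c/n = 52·111/672 = 8.5893
Stratum 2 (Site B): n = 411; a·d/n = 50·213/411 = 25.9124; b·c/n = 82·66/411 = 13.1679
OR_MH = (79.5060 + 25.9124) / (8.5893 + 13.1679) = 105.4184 / 21.7572 = 4.84522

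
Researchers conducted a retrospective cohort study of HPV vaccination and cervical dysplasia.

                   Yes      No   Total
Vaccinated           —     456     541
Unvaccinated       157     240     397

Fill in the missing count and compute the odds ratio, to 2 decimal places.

The missing cell is in the exposed row: 541 − 456 = 85.
So a = 85, b = 456, c = 157, d = 240.
OR = (a·d)/(b·c) = (85 × 240) / (456 × 157) = 20400 / 71592 = 0.28495

0.28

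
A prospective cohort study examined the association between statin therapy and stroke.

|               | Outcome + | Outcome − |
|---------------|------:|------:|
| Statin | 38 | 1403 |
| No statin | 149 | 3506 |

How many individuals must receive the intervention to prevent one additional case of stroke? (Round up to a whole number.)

70

Risk in treated group = 38/1441 = 0.02637; risk in control = 149/3655 = 0.04077.
Absolute risk reduction = 0.04077 − 0.02637 = 0.01440
NNT = 1 / ARR = 1 / 0.01440 = 69.466 → round up → 70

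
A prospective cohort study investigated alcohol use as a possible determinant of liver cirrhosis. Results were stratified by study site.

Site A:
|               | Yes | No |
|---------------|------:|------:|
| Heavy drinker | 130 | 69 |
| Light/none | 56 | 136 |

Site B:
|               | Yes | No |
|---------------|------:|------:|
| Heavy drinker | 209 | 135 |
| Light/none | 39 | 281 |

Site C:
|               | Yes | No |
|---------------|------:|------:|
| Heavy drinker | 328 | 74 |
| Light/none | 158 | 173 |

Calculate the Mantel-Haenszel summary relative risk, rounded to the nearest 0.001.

RR_MH = Σ(aᵢ·n₀ᵢ/nᵢ) / Σ(cᵢ·n₁ᵢ/nᵢ), with n₁ᵢ = aᵢ+bᵢ (exposed), n₀ᵢ = cᵢ+dᵢ (unexposed), nᵢ = n₁ᵢ+n₀ᵢ.
Stratum 1 (Site A): n₁ = 199, n₀ = 192, n = 391; a·n₀/n = 130·192/391 = 63.8363; c·n₁/n = 56·199/391 = 28.5013
Stratum 2 (Site B): n₁ = 344, n₀ = 320, n = 664; a·n₀/n = 209·320/664 = 100.7229; c·n₁/n = 39·344/664 = 20.2048
Stratum 3 (Site C): n₁ = 402, n₀ = 331, n = 733; a·n₀/n = 328·331/733 = 148.1146; c·n₁/n = 158·402/733 = 86.6521
RR_MH = (63.8363 + 100.7229 + 148.1146) / (28.5013 + 20.2048 + 86.6521) = 312.6738 / 135.3582 = 2.30997

2.310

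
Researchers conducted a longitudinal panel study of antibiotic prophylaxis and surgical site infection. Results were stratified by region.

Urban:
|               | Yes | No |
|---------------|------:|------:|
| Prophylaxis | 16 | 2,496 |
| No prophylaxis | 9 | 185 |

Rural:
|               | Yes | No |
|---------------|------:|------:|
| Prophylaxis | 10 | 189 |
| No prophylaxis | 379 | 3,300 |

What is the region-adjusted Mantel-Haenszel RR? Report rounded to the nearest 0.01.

0.38

RR_MH = Σ(aᵢ·n₀ᵢ/nᵢ) / Σ(cᵢ·n₁ᵢ/nᵢ), with n₁ᵢ = aᵢ+bᵢ (exposed), n₀ᵢ = cᵢ+dᵢ (unexposed), nᵢ = n₁ᵢ+n₀ᵢ.
Stratum 1 (Urban): n₁ = 2512, n₀ = 194, n = 2706; a·n₀/n = 16·194/2706 = 1.1471; c·n₁/n = 9·2512/2706 = 8.3548
Stratum 2 (Rural): n₁ = 199, n₀ = 3679, n = 3878; a·n₀/n = 10·3679/3878 = 9.4868; c·n₁/n = 379·199/3878 = 19.4484
RR_MH = (1.1471 + 9.4868) / (8.3548 + 19.4484) = 10.6339 / 27.8032 = 0.38247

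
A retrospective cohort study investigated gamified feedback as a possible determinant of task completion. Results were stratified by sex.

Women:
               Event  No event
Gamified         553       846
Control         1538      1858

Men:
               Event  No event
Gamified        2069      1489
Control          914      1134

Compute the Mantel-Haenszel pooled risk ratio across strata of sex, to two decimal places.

RR_MH = Σ(aᵢ·n₀ᵢ/nᵢ) / Σ(cᵢ·n₁ᵢ/nᵢ), with n₁ᵢ = aᵢ+bᵢ (exposed), n₀ᵢ = cᵢ+dᵢ (unexposed), nᵢ = n₁ᵢ+n₀ᵢ.
Stratum 1 (Women): n₁ = 1399, n₀ = 3396, n = 4795; a·n₀/n = 553·3396/4795 = 391.6555; c·n₁/n = 1538·1399/4795 = 448.7303
Stratum 2 (Men): n₁ = 3558, n₀ = 2048, n = 5606; a·n₀/n = 2069·2048/5606 = 755.8530; c·n₁/n = 914·3558/5606 = 580.0949
RR_MH = (391.6555 + 755.8530) / (448.7303 + 580.0949) = 1147.5085 / 1028.8252 = 1.11536

1.12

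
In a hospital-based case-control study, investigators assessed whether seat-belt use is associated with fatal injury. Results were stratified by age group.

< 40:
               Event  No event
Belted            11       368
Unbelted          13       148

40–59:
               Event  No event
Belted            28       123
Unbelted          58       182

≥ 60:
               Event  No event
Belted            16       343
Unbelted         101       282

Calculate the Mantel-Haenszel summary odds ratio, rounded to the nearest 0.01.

OR_MH = Σ(aᵢdᵢ/nᵢ) / Σ(bᵢcᵢ/nᵢ), where nᵢ is the stratum total.
Stratum 1 (< 40): n = 540; a·d/n = 11·148/540 = 3.0148; b·c/n = 368·13/540 = 8.8593
Stratum 2 (40–59): n = 391; a·d/n = 28·182/391 = 13.0332; b·c/n = 123·58/391 = 18.2455
Stratum 3 (≥ 60): n = 742; a·d/n = 16·282/742 = 6.0809; b·c/n = 343·101/742 = 46.6887
OR_MH = (3.0148 + 13.0332 + 6.0809) / (8.8593 + 18.2455 + 46.6887) = 22.1289 / 73.7935 = 0.29988

0.30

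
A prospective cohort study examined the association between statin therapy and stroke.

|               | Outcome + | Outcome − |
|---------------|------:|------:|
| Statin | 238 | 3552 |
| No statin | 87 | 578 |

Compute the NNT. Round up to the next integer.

15

Risk in treated group = 238/3790 = 0.06280; risk in control = 87/665 = 0.13083.
Absolute risk reduction = 0.13083 − 0.06280 = 0.06803
NNT = 1 / ARR = 1 / 0.06803 = 14.699 → round up → 15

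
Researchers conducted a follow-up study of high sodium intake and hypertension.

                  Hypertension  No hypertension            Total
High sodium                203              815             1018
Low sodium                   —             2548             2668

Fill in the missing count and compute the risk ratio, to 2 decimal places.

The missing cell is in the unexposed row: 2668 − 2548 = 120.
So a = 203, b = 815, c = 120, d = 2548.
RR = [a/(a+b)] / [c/(c+d)] = (203/1018) / (120/2668) = 0.19941/0.04498 = 4.43356

4.43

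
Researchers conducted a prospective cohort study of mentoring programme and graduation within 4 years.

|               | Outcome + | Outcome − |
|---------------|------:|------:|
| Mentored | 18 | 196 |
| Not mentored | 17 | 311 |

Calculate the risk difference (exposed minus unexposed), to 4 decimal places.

Cells: a = 18, b = 196, c = 17, d = 311.
Risk in exposed = 18/214 = 0.084112; risk in unexposed = 17/328 = 0.051829.
Risk difference = 0.084112 − 0.051829 = 0.032283

0.0323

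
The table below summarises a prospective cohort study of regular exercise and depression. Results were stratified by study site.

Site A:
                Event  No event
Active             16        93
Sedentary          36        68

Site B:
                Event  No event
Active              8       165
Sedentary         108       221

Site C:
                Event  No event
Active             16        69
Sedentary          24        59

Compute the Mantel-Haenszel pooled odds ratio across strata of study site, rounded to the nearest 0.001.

0.233

OR_MH = Σ(aᵢdᵢ/nᵢ) / Σ(bᵢcᵢ/nᵢ), where nᵢ is the stratum total.
Stratum 1 (Site A): n = 213; a·d/n = 16·68/213 = 5.1080; b·c/n = 93·36/213 = 15.7183
Stratum 2 (Site B): n = 502; a·d/n = 8·221/502 = 3.5219; b·c/n = 165·108/502 = 35.4980
Stratum 3 (Site C): n = 168; a·d/n = 16·59/168 = 5.6190; b·c/n = 69·24/168 = 9.8571
OR_MH = (5.1080 + 3.5219 + 5.6190) / (15.7183 + 35.4980 + 9.8571) = 14.2489 / 61.0735 = 0.23331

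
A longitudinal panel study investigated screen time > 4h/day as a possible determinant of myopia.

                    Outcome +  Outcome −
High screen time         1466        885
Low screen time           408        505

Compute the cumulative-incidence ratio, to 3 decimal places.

1.395

Cells: a = 1466, b = 885, c = 408, d = 505.
Risk in exposed = 1466/2351 = 0.62356; risk in unexposed = 408/913 = 0.44688.
RR = 0.62356 / 0.44688 = 1.39538
The risk among the exposed is 1.40 times that among the unexposed.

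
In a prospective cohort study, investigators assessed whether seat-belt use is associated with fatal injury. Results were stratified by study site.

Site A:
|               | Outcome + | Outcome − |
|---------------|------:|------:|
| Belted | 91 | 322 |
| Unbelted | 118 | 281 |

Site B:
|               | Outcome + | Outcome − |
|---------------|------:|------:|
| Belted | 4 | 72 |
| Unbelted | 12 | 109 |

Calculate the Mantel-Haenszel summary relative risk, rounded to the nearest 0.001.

RR_MH = Σ(aᵢ·n₀ᵢ/nᵢ) / Σ(cᵢ·n₁ᵢ/nᵢ), with n₁ᵢ = aᵢ+bᵢ (exposed), n₀ᵢ = cᵢ+dᵢ (unexposed), nᵢ = n₁ᵢ+n₀ᵢ.
Stratum 1 (Site A): n₁ = 413, n₀ = 399, n = 812; a·n₀/n = 91·399/812 = 44.7155; c·n₁/n = 118·413/812 = 60.0172
Stratum 2 (Site B): n₁ = 76, n₀ = 121, n = 197; a·n₀/n = 4·121/197 = 2.4569; c·n₁/n = 12·76/197 = 4.6294
RR_MH = (44.7155 + 2.4569) / (60.0172 + 4.6294) = 47.1724 / 64.6467 = 0.72970

0.730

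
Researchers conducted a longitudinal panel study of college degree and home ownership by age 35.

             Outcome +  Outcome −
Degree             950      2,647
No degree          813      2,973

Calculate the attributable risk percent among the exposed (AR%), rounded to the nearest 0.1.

Cells: a = 950, b = 2647, c = 813, d = 2973.
Risk in exposed = 950/3597 = 0.26411; risk in unexposed = 813/3786 = 0.21474.
RR = 0.26411/0.21474 = 1.22991
AR% = (RR − 1)/RR × 100 = (1.22991 − 1)/1.22991 × 100 = 18.6932%

18.7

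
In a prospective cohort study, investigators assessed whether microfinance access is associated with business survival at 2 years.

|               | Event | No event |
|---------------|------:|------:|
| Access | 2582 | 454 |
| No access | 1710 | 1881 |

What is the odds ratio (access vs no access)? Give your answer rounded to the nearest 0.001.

Cells: a = 2582, b = 454, c = 1710, d = 1881.
OR = (a·d)/(b·c) = (2582 × 1881) / (454 × 1710) = 4856742 / 776340 = 6.25595
The odds of business survival at 2 years are about 6.26 times as high in the access group.

6.256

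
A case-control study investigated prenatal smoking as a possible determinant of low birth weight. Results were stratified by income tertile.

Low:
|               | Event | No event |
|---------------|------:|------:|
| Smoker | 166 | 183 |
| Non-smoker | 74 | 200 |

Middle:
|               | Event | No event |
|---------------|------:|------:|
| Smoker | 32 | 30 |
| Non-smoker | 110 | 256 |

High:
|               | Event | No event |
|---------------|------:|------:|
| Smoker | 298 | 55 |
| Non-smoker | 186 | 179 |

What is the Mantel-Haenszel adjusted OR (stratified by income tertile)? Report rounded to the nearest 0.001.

3.358

OR_MH = Σ(aᵢdᵢ/nᵢ) / Σ(bᵢcᵢ/nᵢ), where nᵢ is the stratum total.
Stratum 1 (Low): n = 623; a·d/n = 166·200/623 = 53.2905; b·c/n = 183·74/623 = 21.7368
Stratum 2 (Middle): n = 428; a·d/n = 32·256/428 = 19.1402; b·c/n = 30·110/428 = 7.7103
Stratum 3 (High): n = 718; a·d/n = 298·179/718 = 74.2925; b·c/n = 55·186/718 = 14.2479
OR_MH = (53.2905 + 19.1402 + 74.2925) / (21.7368 + 7.7103 + 14.2479) = 146.7232 / 43.6949 = 3.35790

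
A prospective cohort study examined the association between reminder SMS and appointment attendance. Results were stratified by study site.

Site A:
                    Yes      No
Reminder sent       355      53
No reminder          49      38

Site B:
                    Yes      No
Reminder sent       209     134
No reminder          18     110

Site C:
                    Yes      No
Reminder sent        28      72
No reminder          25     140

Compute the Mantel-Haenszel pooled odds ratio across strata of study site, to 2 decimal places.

OR_MH = Σ(aᵢdᵢ/nᵢ) / Σ(bᵢcᵢ/nᵢ), where nᵢ is the stratum total.
Stratum 1 (Site A): n = 495; a·d/n = 355·38/495 = 27.2525; b·c/n = 53·49/495 = 5.2465
Stratum 2 (Site B): n = 471; a·d/n = 209·110/471 = 48.8110; b·c/n = 134·18/471 = 5.1210
Stratum 3 (Site C): n = 265; a·d/n = 28·140/265 = 14.7925; b·c/n = 72·25/265 = 6.7925
OR_MH = (27.2525 + 48.8110 + 14.7925) / (5.2465 + 5.1210 + 6.7925) = 90.8560 / 17.1599 = 5.29466

5.29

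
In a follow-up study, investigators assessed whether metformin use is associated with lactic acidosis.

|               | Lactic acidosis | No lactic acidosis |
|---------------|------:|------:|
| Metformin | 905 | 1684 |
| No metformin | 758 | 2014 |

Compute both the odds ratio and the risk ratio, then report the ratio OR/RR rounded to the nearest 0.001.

1.117

Cells: a = 905, b = 1684, c = 758, d = 2014.
OR = (905·2014)/(1684·758) = 1822670/1276472 = 1.42790
Risk in exposed = 905/2589 = 0.34956; risk in unexposed = 758/2772 = 0.27345; RR = 1.27832
OR/RR = 1.42790 / 1.27832 = 1.11701
The outcome is not rare, so the OR lies further from 1 than the RR.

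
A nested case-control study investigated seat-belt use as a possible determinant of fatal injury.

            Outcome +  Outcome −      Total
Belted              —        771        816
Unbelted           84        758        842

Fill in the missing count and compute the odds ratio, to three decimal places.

The missing cell is in the exposed row: 816 − 771 = 45.
So a = 45, b = 771, c = 84, d = 758.
OR = (a·d)/(b·c) = (45 × 758) / (771 × 84) = 34110 / 64764 = 0.52668

0.527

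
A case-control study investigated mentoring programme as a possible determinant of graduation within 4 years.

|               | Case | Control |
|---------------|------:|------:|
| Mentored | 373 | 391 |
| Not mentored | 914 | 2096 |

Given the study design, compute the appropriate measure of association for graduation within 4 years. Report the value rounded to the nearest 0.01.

2.19

Cells: a = 373, b = 391, c = 914, d = 2096.
This is a case-control study: participants were sampled on outcome status, so risks in the source population cannot be estimated directly — relative risk is not valid here. The odds ratio is the appropriate measure.
OR = (a·d)/(b·c) = (373 × 2096) / (391 × 914) = 781808 / 357374 = 2.18765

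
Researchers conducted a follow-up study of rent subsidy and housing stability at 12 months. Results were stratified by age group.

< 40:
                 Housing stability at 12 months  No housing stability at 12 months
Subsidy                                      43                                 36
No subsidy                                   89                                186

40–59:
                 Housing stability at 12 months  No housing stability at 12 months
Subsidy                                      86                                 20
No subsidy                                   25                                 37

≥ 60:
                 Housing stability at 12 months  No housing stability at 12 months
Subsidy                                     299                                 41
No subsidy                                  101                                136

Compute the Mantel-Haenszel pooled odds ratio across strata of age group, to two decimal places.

OR_MH = Σ(aᵢdᵢ/nᵢ) / Σ(bᵢcᵢ/nᵢ), where nᵢ is the stratum total.
Stratum 1 (< 40): n = 354; a·d/n = 43·186/354 = 22.5932; b·c/n = 36·89/354 = 9.0508
Stratum 2 (40–59): n = 168; a·d/n = 86·37/168 = 18.9405; b·c/n = 20·25/168 = 2.9762
Stratum 3 (≥ 60): n = 577; a·d/n = 299·136/577 = 70.4749; b·c/n = 41·101/577 = 7.1768
OR_MH = (22.5932 + 18.9405 + 70.4749) / (9.0508 + 2.9762 + 7.1768) = 112.0086 / 19.2038 = 5.83262

5.83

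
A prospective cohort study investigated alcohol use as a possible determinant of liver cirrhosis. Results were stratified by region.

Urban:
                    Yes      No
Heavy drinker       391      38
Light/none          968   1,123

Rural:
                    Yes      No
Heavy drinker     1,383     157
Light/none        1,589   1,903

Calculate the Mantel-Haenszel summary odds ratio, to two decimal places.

OR_MH = Σ(aᵢdᵢ/nᵢ) / Σ(bᵢcᵢ/nᵢ), where nᵢ is the stratum total.
Stratum 1 (Urban): n = 2520; a·d/n = 391·1123/2520 = 174.2433; b·c/n = 38·968/2520 = 14.5968
Stratum 2 (Rural): n = 5032; a·d/n = 1383·1903/5032 = 523.0225; b·c/n = 157·1589/5032 = 49.5773
OR_MH = (174.2433 + 523.0225) / (14.5968 + 49.5773) = 697.2657 / 64.1741 = 10.86521

10.87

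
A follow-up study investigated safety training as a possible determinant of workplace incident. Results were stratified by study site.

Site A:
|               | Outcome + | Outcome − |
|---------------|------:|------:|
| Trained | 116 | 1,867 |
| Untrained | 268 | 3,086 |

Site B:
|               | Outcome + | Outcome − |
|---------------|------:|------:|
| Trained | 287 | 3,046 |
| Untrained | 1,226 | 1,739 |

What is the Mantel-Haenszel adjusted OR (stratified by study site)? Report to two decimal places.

OR_MH = Σ(aᵢdᵢ/nᵢ) / Σ(bᵢcᵢ/nᵢ), where nᵢ is the stratum total.
Stratum 1 (Site A): n = 5337; a·d/n = 116·3086/5337 = 67.0744; b·c/n = 1867·268/5337 = 93.7523
Stratum 2 (Site B): n = 6298; a·d/n = 287·1739/6298 = 79.2463; b·c/n = 3046·1226/6298 = 592.9495
OR_MH = (67.0744 + 79.2463) / (93.7523 + 592.9495) = 146.3207 / 686.7018 = 0.21308

0.21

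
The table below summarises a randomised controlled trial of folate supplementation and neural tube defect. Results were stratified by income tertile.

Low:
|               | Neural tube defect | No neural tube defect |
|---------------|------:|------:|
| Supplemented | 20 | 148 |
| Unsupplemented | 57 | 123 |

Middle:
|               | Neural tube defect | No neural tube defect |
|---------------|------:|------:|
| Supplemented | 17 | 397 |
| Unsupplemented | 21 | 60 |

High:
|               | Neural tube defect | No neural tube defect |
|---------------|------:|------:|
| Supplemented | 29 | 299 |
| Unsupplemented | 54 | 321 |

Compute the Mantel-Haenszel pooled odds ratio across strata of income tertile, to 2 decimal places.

OR_MH = Σ(aᵢdᵢ/nᵢ) / Σ(bᵢcᵢ/nᵢ), where nᵢ is the stratum total.
Stratum 1 (Low): n = 348; a·d/n = 20·123/348 = 7.0690; b·c/n = 148·57/348 = 24.2414
Stratum 2 (Middle): n = 495; a·d/n = 17·60/495 = 2.0606; b·c/n = 397·21/495 = 16.8424
Stratum 3 (High): n = 703; a·d/n = 29·321/703 = 13.2418; b·c/n = 299·54/703 = 22.9673
OR_MH = (7.0690 + 2.0606 + 13.2418) / (24.2414 + 16.8424 + 22.9673) = 22.3714 / 64.0511 = 0.34927

0.35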